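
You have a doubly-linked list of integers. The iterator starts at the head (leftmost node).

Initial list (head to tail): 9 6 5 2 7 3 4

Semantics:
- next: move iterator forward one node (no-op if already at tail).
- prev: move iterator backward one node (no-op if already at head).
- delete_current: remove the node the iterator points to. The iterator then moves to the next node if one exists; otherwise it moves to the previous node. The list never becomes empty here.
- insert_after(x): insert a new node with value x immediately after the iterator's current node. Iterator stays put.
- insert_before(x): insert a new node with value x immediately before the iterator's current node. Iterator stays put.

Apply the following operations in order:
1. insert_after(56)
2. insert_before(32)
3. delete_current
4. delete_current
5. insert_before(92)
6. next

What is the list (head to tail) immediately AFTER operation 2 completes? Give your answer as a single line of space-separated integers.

Answer: 32 9 56 6 5 2 7 3 4

Derivation:
After 1 (insert_after(56)): list=[9, 56, 6, 5, 2, 7, 3, 4] cursor@9
After 2 (insert_before(32)): list=[32, 9, 56, 6, 5, 2, 7, 3, 4] cursor@9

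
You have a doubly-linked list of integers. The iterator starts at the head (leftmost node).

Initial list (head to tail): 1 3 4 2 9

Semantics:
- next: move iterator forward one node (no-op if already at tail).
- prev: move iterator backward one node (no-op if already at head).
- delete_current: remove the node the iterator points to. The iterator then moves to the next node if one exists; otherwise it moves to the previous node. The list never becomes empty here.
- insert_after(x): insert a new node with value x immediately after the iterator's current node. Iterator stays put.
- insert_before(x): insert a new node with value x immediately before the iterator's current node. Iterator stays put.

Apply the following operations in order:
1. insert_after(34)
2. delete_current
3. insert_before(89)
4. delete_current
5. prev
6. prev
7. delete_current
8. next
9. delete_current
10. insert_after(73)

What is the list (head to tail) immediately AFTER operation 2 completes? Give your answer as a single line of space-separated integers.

Answer: 34 3 4 2 9

Derivation:
After 1 (insert_after(34)): list=[1, 34, 3, 4, 2, 9] cursor@1
After 2 (delete_current): list=[34, 3, 4, 2, 9] cursor@34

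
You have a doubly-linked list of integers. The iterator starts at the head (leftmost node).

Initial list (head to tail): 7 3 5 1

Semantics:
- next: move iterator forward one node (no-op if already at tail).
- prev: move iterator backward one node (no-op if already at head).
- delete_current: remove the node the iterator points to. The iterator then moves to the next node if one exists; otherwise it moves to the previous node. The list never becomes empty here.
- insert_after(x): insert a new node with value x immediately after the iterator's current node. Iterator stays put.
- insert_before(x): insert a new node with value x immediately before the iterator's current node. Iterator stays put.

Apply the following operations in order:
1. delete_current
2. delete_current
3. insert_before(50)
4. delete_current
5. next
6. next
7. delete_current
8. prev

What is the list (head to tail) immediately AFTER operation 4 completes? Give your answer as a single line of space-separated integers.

Answer: 50 1

Derivation:
After 1 (delete_current): list=[3, 5, 1] cursor@3
After 2 (delete_current): list=[5, 1] cursor@5
After 3 (insert_before(50)): list=[50, 5, 1] cursor@5
After 4 (delete_current): list=[50, 1] cursor@1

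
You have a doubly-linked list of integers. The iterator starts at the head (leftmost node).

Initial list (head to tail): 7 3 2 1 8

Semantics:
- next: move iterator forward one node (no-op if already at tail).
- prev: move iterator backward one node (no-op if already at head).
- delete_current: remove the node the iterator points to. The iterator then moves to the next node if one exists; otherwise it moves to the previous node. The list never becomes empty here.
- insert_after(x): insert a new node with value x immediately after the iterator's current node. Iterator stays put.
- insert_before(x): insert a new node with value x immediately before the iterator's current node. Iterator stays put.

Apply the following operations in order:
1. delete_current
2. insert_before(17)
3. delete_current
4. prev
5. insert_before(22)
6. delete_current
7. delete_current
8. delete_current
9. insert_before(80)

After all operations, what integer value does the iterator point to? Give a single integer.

After 1 (delete_current): list=[3, 2, 1, 8] cursor@3
After 2 (insert_before(17)): list=[17, 3, 2, 1, 8] cursor@3
After 3 (delete_current): list=[17, 2, 1, 8] cursor@2
After 4 (prev): list=[17, 2, 1, 8] cursor@17
After 5 (insert_before(22)): list=[22, 17, 2, 1, 8] cursor@17
After 6 (delete_current): list=[22, 2, 1, 8] cursor@2
After 7 (delete_current): list=[22, 1, 8] cursor@1
After 8 (delete_current): list=[22, 8] cursor@8
After 9 (insert_before(80)): list=[22, 80, 8] cursor@8

Answer: 8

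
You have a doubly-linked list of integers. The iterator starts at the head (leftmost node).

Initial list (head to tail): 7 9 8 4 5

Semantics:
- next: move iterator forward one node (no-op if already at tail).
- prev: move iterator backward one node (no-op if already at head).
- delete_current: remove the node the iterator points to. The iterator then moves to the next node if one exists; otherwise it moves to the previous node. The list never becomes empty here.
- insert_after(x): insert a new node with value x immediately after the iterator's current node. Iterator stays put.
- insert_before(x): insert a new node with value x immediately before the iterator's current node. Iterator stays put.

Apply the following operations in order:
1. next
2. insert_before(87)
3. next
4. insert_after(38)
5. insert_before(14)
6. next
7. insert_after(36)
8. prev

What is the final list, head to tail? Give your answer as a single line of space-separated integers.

Answer: 7 87 9 14 8 38 36 4 5

Derivation:
After 1 (next): list=[7, 9, 8, 4, 5] cursor@9
After 2 (insert_before(87)): list=[7, 87, 9, 8, 4, 5] cursor@9
After 3 (next): list=[7, 87, 9, 8, 4, 5] cursor@8
After 4 (insert_after(38)): list=[7, 87, 9, 8, 38, 4, 5] cursor@8
After 5 (insert_before(14)): list=[7, 87, 9, 14, 8, 38, 4, 5] cursor@8
After 6 (next): list=[7, 87, 9, 14, 8, 38, 4, 5] cursor@38
After 7 (insert_after(36)): list=[7, 87, 9, 14, 8, 38, 36, 4, 5] cursor@38
After 8 (prev): list=[7, 87, 9, 14, 8, 38, 36, 4, 5] cursor@8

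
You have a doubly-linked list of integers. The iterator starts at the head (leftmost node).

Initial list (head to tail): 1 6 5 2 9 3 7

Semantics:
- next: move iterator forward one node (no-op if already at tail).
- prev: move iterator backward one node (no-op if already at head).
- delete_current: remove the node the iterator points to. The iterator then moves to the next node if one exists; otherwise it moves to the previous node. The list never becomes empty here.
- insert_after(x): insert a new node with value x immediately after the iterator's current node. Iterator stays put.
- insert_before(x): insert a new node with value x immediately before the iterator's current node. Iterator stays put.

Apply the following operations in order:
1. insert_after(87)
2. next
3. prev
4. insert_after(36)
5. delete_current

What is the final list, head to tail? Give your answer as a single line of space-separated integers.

After 1 (insert_after(87)): list=[1, 87, 6, 5, 2, 9, 3, 7] cursor@1
After 2 (next): list=[1, 87, 6, 5, 2, 9, 3, 7] cursor@87
After 3 (prev): list=[1, 87, 6, 5, 2, 9, 3, 7] cursor@1
After 4 (insert_after(36)): list=[1, 36, 87, 6, 5, 2, 9, 3, 7] cursor@1
After 5 (delete_current): list=[36, 87, 6, 5, 2, 9, 3, 7] cursor@36

Answer: 36 87 6 5 2 9 3 7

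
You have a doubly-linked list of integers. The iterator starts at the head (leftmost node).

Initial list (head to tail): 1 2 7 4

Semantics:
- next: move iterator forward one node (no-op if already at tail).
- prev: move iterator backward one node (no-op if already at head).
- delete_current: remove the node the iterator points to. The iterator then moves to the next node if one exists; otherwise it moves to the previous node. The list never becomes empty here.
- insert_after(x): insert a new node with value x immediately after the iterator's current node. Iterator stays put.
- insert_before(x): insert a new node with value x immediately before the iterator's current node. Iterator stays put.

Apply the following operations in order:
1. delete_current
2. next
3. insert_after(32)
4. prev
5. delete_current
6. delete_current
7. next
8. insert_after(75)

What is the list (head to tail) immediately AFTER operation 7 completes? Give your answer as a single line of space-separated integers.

After 1 (delete_current): list=[2, 7, 4] cursor@2
After 2 (next): list=[2, 7, 4] cursor@7
After 3 (insert_after(32)): list=[2, 7, 32, 4] cursor@7
After 4 (prev): list=[2, 7, 32, 4] cursor@2
After 5 (delete_current): list=[7, 32, 4] cursor@7
After 6 (delete_current): list=[32, 4] cursor@32
After 7 (next): list=[32, 4] cursor@4

Answer: 32 4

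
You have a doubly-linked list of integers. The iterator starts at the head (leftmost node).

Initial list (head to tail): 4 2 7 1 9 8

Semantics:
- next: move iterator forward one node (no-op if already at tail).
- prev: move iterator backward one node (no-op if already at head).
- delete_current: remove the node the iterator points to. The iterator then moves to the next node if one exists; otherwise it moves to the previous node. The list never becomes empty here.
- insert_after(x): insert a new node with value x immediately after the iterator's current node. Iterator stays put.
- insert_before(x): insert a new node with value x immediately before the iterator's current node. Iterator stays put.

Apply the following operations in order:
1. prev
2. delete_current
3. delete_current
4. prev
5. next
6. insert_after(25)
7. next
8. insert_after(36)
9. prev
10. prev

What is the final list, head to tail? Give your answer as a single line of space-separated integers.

Answer: 7 1 25 36 9 8

Derivation:
After 1 (prev): list=[4, 2, 7, 1, 9, 8] cursor@4
After 2 (delete_current): list=[2, 7, 1, 9, 8] cursor@2
After 3 (delete_current): list=[7, 1, 9, 8] cursor@7
After 4 (prev): list=[7, 1, 9, 8] cursor@7
After 5 (next): list=[7, 1, 9, 8] cursor@1
After 6 (insert_after(25)): list=[7, 1, 25, 9, 8] cursor@1
After 7 (next): list=[7, 1, 25, 9, 8] cursor@25
After 8 (insert_after(36)): list=[7, 1, 25, 36, 9, 8] cursor@25
After 9 (prev): list=[7, 1, 25, 36, 9, 8] cursor@1
After 10 (prev): list=[7, 1, 25, 36, 9, 8] cursor@7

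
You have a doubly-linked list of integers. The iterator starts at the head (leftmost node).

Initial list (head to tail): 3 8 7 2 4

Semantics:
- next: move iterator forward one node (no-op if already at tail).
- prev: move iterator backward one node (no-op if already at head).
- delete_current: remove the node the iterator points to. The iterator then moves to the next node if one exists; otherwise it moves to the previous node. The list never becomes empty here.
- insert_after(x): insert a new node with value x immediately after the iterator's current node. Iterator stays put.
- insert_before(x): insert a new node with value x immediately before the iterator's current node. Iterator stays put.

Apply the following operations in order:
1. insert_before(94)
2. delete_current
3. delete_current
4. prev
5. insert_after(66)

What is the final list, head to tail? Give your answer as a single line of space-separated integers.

Answer: 94 66 7 2 4

Derivation:
After 1 (insert_before(94)): list=[94, 3, 8, 7, 2, 4] cursor@3
After 2 (delete_current): list=[94, 8, 7, 2, 4] cursor@8
After 3 (delete_current): list=[94, 7, 2, 4] cursor@7
After 4 (prev): list=[94, 7, 2, 4] cursor@94
After 5 (insert_after(66)): list=[94, 66, 7, 2, 4] cursor@94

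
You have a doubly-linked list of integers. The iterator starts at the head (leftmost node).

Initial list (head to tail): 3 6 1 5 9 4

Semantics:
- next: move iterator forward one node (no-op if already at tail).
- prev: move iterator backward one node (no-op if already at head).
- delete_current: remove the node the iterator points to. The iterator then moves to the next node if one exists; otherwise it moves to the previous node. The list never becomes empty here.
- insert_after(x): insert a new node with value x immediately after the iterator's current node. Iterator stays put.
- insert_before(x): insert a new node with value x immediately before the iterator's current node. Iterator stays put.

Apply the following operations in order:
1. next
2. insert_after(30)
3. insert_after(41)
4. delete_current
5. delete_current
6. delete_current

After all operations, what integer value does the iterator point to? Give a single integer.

After 1 (next): list=[3, 6, 1, 5, 9, 4] cursor@6
After 2 (insert_after(30)): list=[3, 6, 30, 1, 5, 9, 4] cursor@6
After 3 (insert_after(41)): list=[3, 6, 41, 30, 1, 5, 9, 4] cursor@6
After 4 (delete_current): list=[3, 41, 30, 1, 5, 9, 4] cursor@41
After 5 (delete_current): list=[3, 30, 1, 5, 9, 4] cursor@30
After 6 (delete_current): list=[3, 1, 5, 9, 4] cursor@1

Answer: 1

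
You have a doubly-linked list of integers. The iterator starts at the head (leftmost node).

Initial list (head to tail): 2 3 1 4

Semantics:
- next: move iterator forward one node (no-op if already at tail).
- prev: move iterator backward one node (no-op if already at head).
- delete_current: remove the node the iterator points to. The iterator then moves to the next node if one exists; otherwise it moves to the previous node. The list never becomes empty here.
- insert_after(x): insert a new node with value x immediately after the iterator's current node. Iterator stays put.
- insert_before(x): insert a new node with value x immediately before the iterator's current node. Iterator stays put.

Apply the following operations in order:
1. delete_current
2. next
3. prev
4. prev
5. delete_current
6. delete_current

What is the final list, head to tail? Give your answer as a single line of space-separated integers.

Answer: 4

Derivation:
After 1 (delete_current): list=[3, 1, 4] cursor@3
After 2 (next): list=[3, 1, 4] cursor@1
After 3 (prev): list=[3, 1, 4] cursor@3
After 4 (prev): list=[3, 1, 4] cursor@3
After 5 (delete_current): list=[1, 4] cursor@1
After 6 (delete_current): list=[4] cursor@4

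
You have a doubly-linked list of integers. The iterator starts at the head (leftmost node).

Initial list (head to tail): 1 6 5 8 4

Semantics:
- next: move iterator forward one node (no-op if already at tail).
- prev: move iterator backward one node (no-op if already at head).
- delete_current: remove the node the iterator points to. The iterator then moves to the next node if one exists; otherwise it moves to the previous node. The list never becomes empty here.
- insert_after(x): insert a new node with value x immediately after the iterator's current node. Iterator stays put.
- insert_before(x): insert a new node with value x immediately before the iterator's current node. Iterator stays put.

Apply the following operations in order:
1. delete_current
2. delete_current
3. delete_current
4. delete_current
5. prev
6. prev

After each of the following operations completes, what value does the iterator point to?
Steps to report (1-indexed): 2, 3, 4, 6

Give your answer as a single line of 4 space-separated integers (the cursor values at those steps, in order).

Answer: 5 8 4 4

Derivation:
After 1 (delete_current): list=[6, 5, 8, 4] cursor@6
After 2 (delete_current): list=[5, 8, 4] cursor@5
After 3 (delete_current): list=[8, 4] cursor@8
After 4 (delete_current): list=[4] cursor@4
After 5 (prev): list=[4] cursor@4
After 6 (prev): list=[4] cursor@4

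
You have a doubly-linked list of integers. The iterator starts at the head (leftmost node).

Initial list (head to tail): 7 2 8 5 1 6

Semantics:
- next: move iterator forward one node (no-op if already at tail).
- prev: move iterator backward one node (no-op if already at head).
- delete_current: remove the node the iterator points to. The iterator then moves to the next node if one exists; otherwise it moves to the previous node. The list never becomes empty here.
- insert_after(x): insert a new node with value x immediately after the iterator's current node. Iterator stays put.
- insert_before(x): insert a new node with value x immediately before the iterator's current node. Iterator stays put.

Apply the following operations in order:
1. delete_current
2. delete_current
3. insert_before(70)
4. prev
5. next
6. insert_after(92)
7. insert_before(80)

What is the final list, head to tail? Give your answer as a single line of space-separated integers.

Answer: 70 80 8 92 5 1 6

Derivation:
After 1 (delete_current): list=[2, 8, 5, 1, 6] cursor@2
After 2 (delete_current): list=[8, 5, 1, 6] cursor@8
After 3 (insert_before(70)): list=[70, 8, 5, 1, 6] cursor@8
After 4 (prev): list=[70, 8, 5, 1, 6] cursor@70
After 5 (next): list=[70, 8, 5, 1, 6] cursor@8
After 6 (insert_after(92)): list=[70, 8, 92, 5, 1, 6] cursor@8
After 7 (insert_before(80)): list=[70, 80, 8, 92, 5, 1, 6] cursor@8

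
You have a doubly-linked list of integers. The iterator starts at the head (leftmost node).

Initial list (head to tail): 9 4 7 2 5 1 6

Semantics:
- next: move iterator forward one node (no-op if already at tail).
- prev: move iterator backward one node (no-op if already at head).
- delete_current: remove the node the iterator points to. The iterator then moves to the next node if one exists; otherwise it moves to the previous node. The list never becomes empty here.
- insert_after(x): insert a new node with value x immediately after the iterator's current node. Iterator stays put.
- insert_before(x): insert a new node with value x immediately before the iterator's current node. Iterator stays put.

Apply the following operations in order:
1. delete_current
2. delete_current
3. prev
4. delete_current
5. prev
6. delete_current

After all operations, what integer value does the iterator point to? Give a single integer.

After 1 (delete_current): list=[4, 7, 2, 5, 1, 6] cursor@4
After 2 (delete_current): list=[7, 2, 5, 1, 6] cursor@7
After 3 (prev): list=[7, 2, 5, 1, 6] cursor@7
After 4 (delete_current): list=[2, 5, 1, 6] cursor@2
After 5 (prev): list=[2, 5, 1, 6] cursor@2
After 6 (delete_current): list=[5, 1, 6] cursor@5

Answer: 5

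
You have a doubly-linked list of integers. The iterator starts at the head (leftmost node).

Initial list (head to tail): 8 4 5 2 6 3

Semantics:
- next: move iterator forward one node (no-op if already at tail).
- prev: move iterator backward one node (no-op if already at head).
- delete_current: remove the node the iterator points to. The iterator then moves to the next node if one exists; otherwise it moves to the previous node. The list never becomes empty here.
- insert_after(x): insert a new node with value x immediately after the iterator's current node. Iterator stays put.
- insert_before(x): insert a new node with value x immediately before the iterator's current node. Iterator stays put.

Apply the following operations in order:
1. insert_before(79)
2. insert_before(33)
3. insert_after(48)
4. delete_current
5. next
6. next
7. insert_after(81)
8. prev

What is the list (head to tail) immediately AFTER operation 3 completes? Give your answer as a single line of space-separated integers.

After 1 (insert_before(79)): list=[79, 8, 4, 5, 2, 6, 3] cursor@8
After 2 (insert_before(33)): list=[79, 33, 8, 4, 5, 2, 6, 3] cursor@8
After 3 (insert_after(48)): list=[79, 33, 8, 48, 4, 5, 2, 6, 3] cursor@8

Answer: 79 33 8 48 4 5 2 6 3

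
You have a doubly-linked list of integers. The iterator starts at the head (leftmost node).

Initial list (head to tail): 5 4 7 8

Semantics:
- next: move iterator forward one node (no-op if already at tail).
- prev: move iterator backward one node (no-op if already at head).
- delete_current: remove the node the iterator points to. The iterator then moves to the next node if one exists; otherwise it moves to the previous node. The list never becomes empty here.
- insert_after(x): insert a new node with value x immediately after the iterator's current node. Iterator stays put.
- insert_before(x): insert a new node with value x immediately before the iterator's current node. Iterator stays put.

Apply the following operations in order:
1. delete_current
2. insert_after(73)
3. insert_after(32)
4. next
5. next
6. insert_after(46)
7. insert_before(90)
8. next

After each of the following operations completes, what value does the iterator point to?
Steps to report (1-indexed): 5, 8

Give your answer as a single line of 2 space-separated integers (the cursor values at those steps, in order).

After 1 (delete_current): list=[4, 7, 8] cursor@4
After 2 (insert_after(73)): list=[4, 73, 7, 8] cursor@4
After 3 (insert_after(32)): list=[4, 32, 73, 7, 8] cursor@4
After 4 (next): list=[4, 32, 73, 7, 8] cursor@32
After 5 (next): list=[4, 32, 73, 7, 8] cursor@73
After 6 (insert_after(46)): list=[4, 32, 73, 46, 7, 8] cursor@73
After 7 (insert_before(90)): list=[4, 32, 90, 73, 46, 7, 8] cursor@73
After 8 (next): list=[4, 32, 90, 73, 46, 7, 8] cursor@46

Answer: 73 46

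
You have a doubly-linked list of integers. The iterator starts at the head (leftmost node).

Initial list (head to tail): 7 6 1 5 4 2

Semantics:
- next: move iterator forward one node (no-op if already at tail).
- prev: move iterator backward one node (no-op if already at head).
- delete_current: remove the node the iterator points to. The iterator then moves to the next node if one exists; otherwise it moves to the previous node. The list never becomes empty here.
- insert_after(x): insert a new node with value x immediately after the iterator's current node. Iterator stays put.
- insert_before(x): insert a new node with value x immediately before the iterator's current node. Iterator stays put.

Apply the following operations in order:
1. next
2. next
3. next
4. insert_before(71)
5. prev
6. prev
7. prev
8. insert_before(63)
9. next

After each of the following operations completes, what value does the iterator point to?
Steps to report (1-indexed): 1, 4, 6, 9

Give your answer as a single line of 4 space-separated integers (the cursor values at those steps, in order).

After 1 (next): list=[7, 6, 1, 5, 4, 2] cursor@6
After 2 (next): list=[7, 6, 1, 5, 4, 2] cursor@1
After 3 (next): list=[7, 6, 1, 5, 4, 2] cursor@5
After 4 (insert_before(71)): list=[7, 6, 1, 71, 5, 4, 2] cursor@5
After 5 (prev): list=[7, 6, 1, 71, 5, 4, 2] cursor@71
After 6 (prev): list=[7, 6, 1, 71, 5, 4, 2] cursor@1
After 7 (prev): list=[7, 6, 1, 71, 5, 4, 2] cursor@6
After 8 (insert_before(63)): list=[7, 63, 6, 1, 71, 5, 4, 2] cursor@6
After 9 (next): list=[7, 63, 6, 1, 71, 5, 4, 2] cursor@1

Answer: 6 5 1 1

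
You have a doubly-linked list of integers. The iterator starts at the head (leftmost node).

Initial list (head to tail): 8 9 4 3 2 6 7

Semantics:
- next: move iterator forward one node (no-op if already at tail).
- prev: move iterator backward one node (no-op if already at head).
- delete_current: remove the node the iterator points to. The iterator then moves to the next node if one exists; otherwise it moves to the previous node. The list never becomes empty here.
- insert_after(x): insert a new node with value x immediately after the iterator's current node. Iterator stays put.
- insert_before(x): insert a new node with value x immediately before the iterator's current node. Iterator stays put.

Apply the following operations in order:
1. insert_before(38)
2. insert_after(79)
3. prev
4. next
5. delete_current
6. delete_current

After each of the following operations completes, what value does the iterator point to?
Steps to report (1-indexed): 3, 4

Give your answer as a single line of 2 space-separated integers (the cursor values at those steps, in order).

After 1 (insert_before(38)): list=[38, 8, 9, 4, 3, 2, 6, 7] cursor@8
After 2 (insert_after(79)): list=[38, 8, 79, 9, 4, 3, 2, 6, 7] cursor@8
After 3 (prev): list=[38, 8, 79, 9, 4, 3, 2, 6, 7] cursor@38
After 4 (next): list=[38, 8, 79, 9, 4, 3, 2, 6, 7] cursor@8
After 5 (delete_current): list=[38, 79, 9, 4, 3, 2, 6, 7] cursor@79
After 6 (delete_current): list=[38, 9, 4, 3, 2, 6, 7] cursor@9

Answer: 38 8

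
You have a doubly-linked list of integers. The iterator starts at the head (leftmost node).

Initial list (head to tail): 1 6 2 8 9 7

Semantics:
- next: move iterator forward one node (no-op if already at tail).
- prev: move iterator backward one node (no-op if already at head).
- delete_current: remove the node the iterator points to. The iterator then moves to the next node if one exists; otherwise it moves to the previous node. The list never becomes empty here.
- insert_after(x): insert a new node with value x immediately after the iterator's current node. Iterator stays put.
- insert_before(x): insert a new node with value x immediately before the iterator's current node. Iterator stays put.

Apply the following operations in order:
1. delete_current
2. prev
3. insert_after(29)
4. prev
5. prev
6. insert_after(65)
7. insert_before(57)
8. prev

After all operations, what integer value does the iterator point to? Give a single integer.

After 1 (delete_current): list=[6, 2, 8, 9, 7] cursor@6
After 2 (prev): list=[6, 2, 8, 9, 7] cursor@6
After 3 (insert_after(29)): list=[6, 29, 2, 8, 9, 7] cursor@6
After 4 (prev): list=[6, 29, 2, 8, 9, 7] cursor@6
After 5 (prev): list=[6, 29, 2, 8, 9, 7] cursor@6
After 6 (insert_after(65)): list=[6, 65, 29, 2, 8, 9, 7] cursor@6
After 7 (insert_before(57)): list=[57, 6, 65, 29, 2, 8, 9, 7] cursor@6
After 8 (prev): list=[57, 6, 65, 29, 2, 8, 9, 7] cursor@57

Answer: 57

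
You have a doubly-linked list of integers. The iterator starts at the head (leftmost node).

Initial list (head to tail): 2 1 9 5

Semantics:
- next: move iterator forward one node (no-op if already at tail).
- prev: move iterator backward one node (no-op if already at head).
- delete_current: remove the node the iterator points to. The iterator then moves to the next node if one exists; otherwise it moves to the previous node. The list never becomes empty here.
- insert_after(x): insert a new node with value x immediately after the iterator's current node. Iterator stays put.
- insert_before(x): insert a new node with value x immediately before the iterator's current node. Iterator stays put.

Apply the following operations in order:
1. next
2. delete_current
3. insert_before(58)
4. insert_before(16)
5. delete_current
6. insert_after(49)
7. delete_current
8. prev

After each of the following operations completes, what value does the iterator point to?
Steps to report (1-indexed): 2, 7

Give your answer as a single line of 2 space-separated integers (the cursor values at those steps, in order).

After 1 (next): list=[2, 1, 9, 5] cursor@1
After 2 (delete_current): list=[2, 9, 5] cursor@9
After 3 (insert_before(58)): list=[2, 58, 9, 5] cursor@9
After 4 (insert_before(16)): list=[2, 58, 16, 9, 5] cursor@9
After 5 (delete_current): list=[2, 58, 16, 5] cursor@5
After 6 (insert_after(49)): list=[2, 58, 16, 5, 49] cursor@5
After 7 (delete_current): list=[2, 58, 16, 49] cursor@49
After 8 (prev): list=[2, 58, 16, 49] cursor@16

Answer: 9 49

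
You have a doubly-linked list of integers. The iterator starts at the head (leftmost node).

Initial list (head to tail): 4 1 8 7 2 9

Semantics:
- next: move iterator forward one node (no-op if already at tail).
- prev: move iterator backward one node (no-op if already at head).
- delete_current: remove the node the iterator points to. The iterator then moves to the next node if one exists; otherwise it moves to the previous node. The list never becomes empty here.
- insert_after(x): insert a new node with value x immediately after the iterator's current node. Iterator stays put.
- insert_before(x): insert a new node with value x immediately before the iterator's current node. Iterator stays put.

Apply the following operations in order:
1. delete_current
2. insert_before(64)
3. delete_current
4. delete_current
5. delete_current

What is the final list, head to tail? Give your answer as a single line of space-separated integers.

After 1 (delete_current): list=[1, 8, 7, 2, 9] cursor@1
After 2 (insert_before(64)): list=[64, 1, 8, 7, 2, 9] cursor@1
After 3 (delete_current): list=[64, 8, 7, 2, 9] cursor@8
After 4 (delete_current): list=[64, 7, 2, 9] cursor@7
After 5 (delete_current): list=[64, 2, 9] cursor@2

Answer: 64 2 9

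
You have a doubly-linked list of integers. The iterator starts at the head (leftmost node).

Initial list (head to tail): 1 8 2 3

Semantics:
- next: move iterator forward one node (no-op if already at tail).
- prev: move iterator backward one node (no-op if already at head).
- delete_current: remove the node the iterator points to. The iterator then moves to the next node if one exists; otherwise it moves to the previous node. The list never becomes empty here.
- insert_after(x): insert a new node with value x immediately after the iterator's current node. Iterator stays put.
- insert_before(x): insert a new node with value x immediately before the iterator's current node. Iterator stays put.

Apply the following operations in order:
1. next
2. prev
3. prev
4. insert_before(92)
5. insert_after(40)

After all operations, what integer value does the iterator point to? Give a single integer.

Answer: 1

Derivation:
After 1 (next): list=[1, 8, 2, 3] cursor@8
After 2 (prev): list=[1, 8, 2, 3] cursor@1
After 3 (prev): list=[1, 8, 2, 3] cursor@1
After 4 (insert_before(92)): list=[92, 1, 8, 2, 3] cursor@1
After 5 (insert_after(40)): list=[92, 1, 40, 8, 2, 3] cursor@1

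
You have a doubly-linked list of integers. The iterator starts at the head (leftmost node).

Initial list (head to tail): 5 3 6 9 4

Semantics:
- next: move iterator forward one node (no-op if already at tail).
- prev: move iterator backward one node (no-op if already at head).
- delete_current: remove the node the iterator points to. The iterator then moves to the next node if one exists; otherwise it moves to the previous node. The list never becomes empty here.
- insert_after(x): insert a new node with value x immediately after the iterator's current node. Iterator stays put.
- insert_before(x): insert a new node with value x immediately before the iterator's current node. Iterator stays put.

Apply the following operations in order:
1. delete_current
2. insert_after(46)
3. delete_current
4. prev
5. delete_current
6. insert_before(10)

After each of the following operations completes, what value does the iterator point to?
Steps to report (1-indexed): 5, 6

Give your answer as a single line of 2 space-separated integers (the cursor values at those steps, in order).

After 1 (delete_current): list=[3, 6, 9, 4] cursor@3
After 2 (insert_after(46)): list=[3, 46, 6, 9, 4] cursor@3
After 3 (delete_current): list=[46, 6, 9, 4] cursor@46
After 4 (prev): list=[46, 6, 9, 4] cursor@46
After 5 (delete_current): list=[6, 9, 4] cursor@6
After 6 (insert_before(10)): list=[10, 6, 9, 4] cursor@6

Answer: 6 6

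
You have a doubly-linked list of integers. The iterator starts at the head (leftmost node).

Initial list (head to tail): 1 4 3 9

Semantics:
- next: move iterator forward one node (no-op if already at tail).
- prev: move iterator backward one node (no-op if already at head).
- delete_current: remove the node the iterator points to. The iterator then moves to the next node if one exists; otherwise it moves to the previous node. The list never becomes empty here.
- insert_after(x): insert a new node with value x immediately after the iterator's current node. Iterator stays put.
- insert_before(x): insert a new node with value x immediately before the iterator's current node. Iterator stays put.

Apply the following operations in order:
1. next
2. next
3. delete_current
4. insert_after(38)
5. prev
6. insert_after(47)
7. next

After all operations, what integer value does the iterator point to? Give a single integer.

Answer: 47

Derivation:
After 1 (next): list=[1, 4, 3, 9] cursor@4
After 2 (next): list=[1, 4, 3, 9] cursor@3
After 3 (delete_current): list=[1, 4, 9] cursor@9
After 4 (insert_after(38)): list=[1, 4, 9, 38] cursor@9
After 5 (prev): list=[1, 4, 9, 38] cursor@4
After 6 (insert_after(47)): list=[1, 4, 47, 9, 38] cursor@4
After 7 (next): list=[1, 4, 47, 9, 38] cursor@47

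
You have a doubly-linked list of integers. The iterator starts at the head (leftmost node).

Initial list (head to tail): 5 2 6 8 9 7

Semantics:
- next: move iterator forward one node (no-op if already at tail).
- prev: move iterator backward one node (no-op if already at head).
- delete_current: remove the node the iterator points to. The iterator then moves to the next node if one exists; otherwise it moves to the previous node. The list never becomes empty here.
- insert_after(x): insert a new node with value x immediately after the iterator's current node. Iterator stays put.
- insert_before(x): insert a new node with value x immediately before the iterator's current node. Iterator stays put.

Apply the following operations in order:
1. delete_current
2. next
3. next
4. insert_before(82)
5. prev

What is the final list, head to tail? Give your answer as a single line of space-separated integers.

Answer: 2 6 82 8 9 7

Derivation:
After 1 (delete_current): list=[2, 6, 8, 9, 7] cursor@2
After 2 (next): list=[2, 6, 8, 9, 7] cursor@6
After 3 (next): list=[2, 6, 8, 9, 7] cursor@8
After 4 (insert_before(82)): list=[2, 6, 82, 8, 9, 7] cursor@8
After 5 (prev): list=[2, 6, 82, 8, 9, 7] cursor@82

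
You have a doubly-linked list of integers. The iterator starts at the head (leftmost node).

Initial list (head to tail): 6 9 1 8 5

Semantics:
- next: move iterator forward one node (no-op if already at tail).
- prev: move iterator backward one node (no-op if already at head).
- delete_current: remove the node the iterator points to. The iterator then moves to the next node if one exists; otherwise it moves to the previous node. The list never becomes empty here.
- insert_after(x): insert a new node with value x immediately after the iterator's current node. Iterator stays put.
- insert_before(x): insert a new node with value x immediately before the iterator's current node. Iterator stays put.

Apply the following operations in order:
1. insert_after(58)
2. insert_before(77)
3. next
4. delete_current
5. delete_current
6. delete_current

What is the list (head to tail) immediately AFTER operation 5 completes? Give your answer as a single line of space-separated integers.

After 1 (insert_after(58)): list=[6, 58, 9, 1, 8, 5] cursor@6
After 2 (insert_before(77)): list=[77, 6, 58, 9, 1, 8, 5] cursor@6
After 3 (next): list=[77, 6, 58, 9, 1, 8, 5] cursor@58
After 4 (delete_current): list=[77, 6, 9, 1, 8, 5] cursor@9
After 5 (delete_current): list=[77, 6, 1, 8, 5] cursor@1

Answer: 77 6 1 8 5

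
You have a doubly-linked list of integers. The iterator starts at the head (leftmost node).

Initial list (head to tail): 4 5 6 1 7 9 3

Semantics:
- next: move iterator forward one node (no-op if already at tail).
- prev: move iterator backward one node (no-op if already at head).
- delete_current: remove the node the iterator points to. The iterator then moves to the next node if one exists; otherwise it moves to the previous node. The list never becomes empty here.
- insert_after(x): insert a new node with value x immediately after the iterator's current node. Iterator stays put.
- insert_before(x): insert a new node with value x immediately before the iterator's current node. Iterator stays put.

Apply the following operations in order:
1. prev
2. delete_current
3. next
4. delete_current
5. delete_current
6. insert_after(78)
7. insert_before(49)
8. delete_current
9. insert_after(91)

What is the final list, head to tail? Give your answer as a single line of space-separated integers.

Answer: 5 49 78 91 9 3

Derivation:
After 1 (prev): list=[4, 5, 6, 1, 7, 9, 3] cursor@4
After 2 (delete_current): list=[5, 6, 1, 7, 9, 3] cursor@5
After 3 (next): list=[5, 6, 1, 7, 9, 3] cursor@6
After 4 (delete_current): list=[5, 1, 7, 9, 3] cursor@1
After 5 (delete_current): list=[5, 7, 9, 3] cursor@7
After 6 (insert_after(78)): list=[5, 7, 78, 9, 3] cursor@7
After 7 (insert_before(49)): list=[5, 49, 7, 78, 9, 3] cursor@7
After 8 (delete_current): list=[5, 49, 78, 9, 3] cursor@78
After 9 (insert_after(91)): list=[5, 49, 78, 91, 9, 3] cursor@78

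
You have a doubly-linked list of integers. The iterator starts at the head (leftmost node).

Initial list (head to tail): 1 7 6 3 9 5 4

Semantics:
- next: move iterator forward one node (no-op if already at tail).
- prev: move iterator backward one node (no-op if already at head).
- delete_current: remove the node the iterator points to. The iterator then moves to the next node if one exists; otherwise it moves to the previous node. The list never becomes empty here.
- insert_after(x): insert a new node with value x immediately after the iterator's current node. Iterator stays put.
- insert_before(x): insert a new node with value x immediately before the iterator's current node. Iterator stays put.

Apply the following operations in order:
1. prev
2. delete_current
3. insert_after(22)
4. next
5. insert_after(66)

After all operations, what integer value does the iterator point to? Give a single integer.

Answer: 22

Derivation:
After 1 (prev): list=[1, 7, 6, 3, 9, 5, 4] cursor@1
After 2 (delete_current): list=[7, 6, 3, 9, 5, 4] cursor@7
After 3 (insert_after(22)): list=[7, 22, 6, 3, 9, 5, 4] cursor@7
After 4 (next): list=[7, 22, 6, 3, 9, 5, 4] cursor@22
After 5 (insert_after(66)): list=[7, 22, 66, 6, 3, 9, 5, 4] cursor@22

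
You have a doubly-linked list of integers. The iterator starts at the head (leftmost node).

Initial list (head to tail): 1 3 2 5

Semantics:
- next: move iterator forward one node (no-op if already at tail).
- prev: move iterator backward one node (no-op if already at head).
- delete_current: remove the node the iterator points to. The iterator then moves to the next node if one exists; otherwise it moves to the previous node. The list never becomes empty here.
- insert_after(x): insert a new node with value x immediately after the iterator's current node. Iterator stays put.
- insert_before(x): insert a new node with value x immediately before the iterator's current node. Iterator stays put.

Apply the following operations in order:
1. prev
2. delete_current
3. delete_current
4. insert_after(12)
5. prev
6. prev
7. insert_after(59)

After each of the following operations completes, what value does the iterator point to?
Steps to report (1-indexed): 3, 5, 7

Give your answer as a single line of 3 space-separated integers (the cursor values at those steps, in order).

After 1 (prev): list=[1, 3, 2, 5] cursor@1
After 2 (delete_current): list=[3, 2, 5] cursor@3
After 3 (delete_current): list=[2, 5] cursor@2
After 4 (insert_after(12)): list=[2, 12, 5] cursor@2
After 5 (prev): list=[2, 12, 5] cursor@2
After 6 (prev): list=[2, 12, 5] cursor@2
After 7 (insert_after(59)): list=[2, 59, 12, 5] cursor@2

Answer: 2 2 2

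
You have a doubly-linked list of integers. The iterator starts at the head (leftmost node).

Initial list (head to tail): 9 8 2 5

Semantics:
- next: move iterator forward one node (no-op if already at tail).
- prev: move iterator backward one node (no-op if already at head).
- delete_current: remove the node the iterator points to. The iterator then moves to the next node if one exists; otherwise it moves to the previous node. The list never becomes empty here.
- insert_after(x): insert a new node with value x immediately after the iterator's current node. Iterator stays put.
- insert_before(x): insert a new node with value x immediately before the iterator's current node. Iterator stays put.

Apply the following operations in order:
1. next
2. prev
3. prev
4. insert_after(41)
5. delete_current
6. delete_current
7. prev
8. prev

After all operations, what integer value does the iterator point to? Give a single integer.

Answer: 8

Derivation:
After 1 (next): list=[9, 8, 2, 5] cursor@8
After 2 (prev): list=[9, 8, 2, 5] cursor@9
After 3 (prev): list=[9, 8, 2, 5] cursor@9
After 4 (insert_after(41)): list=[9, 41, 8, 2, 5] cursor@9
After 5 (delete_current): list=[41, 8, 2, 5] cursor@41
After 6 (delete_current): list=[8, 2, 5] cursor@8
After 7 (prev): list=[8, 2, 5] cursor@8
After 8 (prev): list=[8, 2, 5] cursor@8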